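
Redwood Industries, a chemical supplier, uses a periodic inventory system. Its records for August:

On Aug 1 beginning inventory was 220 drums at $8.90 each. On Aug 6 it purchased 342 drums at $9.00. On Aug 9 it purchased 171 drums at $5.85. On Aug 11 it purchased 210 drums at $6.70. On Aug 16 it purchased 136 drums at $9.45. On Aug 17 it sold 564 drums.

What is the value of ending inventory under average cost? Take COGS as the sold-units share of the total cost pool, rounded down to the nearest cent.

Ending inventory = $4,166.09

Aug 17, sell 564: 564/1079 × $8,728.55 → $4,562.46
Ending inventory (cost pool remaining) = $4,166.09
Check: goods available $8,728.55 = COGS $4,562.46 + ending $4,166.09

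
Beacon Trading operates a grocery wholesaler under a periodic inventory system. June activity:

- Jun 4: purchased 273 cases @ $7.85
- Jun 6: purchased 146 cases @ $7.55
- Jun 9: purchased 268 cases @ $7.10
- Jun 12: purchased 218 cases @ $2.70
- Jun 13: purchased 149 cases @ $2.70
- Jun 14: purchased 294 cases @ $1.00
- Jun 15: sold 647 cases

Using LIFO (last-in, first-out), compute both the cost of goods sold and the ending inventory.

Jun 15, 647 sold [LIFO — newest first]: 294 @ $1.00 + 149 @ $2.70 + 204 @ $2.70 = $1,247.10
Ending inventory: 273 @ $7.85 + 146 @ $7.55 + 268 @ $7.10 + 14 @ $2.70 = $5,185.95

COGS = $1,247.10; ending inventory = $5,185.95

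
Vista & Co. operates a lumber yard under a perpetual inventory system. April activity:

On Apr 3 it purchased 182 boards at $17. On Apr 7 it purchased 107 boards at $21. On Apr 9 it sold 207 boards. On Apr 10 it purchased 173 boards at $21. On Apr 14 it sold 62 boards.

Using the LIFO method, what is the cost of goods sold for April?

COGS = $5,249

Apr 9, 207 sold [LIFO — newest first]: 107 @ $21 + 100 @ $17 = $3,947
Apr 14, 62 sold [LIFO — newest first]: 62 @ $21 = $1,302
Total COGS = $3,947 + $1,302 = $5,249
Ending inventory: 82 @ $17 + 111 @ $21 = $3,725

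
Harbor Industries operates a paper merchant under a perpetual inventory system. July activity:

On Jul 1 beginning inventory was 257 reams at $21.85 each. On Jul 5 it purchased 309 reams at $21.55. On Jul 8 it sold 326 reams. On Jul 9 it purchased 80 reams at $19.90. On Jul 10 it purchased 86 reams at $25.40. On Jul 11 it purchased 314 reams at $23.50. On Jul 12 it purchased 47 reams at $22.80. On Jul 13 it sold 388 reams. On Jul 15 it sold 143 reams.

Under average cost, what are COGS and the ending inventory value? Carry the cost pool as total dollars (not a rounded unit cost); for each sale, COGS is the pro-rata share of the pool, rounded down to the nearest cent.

After Jul 1: 257 on hand, pool $5,615.45 (≈ $21.8500 each)
After Jul 5: 566 on hand, pool $12,274.40 (≈ $21.6862 each)
Jul 8, sell 326: 326/566 × $12,274.40 → $7,069.70
After Jul 9: 320 on hand, pool $6,796.70 (≈ $21.2397 each)
After Jul 10: 406 on hand, pool $8,981.10 (≈ $22.1209 each)
After Jul 11: 720 on hand, pool $16,360.10 (≈ $22.7224 each)
After Jul 12: 767 on hand, pool $17,431.70 (≈ $22.7271 each)
Jul 13, sell 388: 388/767 × $17,431.70 → $8,818.12
Jul 15, sell 143: 143/379 × $8,613.58 → $3,249.97
Total COGS = $7,069.70 + $8,818.12 + $3,249.97 = $19,137.79
Ending inventory (cost pool remaining) = $5,363.61
Check: goods available $24,501.40 = COGS $19,137.79 + ending $5,363.61

COGS = $19,137.79; ending inventory = $5,363.61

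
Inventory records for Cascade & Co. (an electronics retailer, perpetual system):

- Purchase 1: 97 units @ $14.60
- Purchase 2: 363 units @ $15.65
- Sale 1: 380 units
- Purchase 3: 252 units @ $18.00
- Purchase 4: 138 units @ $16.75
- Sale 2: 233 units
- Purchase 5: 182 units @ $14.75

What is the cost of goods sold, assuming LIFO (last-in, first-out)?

COGS = $9,950.65

Sale 1 (380) [LIFO — newest first]: 363 @ $15.65 + 17 @ $14.60 = $5,929.15
Sale 2 (233) [LIFO — newest first]: 138 @ $16.75 + 95 @ $18.00 = $4,021.50
Total COGS = $5,929.15 + $4,021.50 = $9,950.65
Ending inventory: 80 @ $14.60 + 157 @ $18.00 + 182 @ $14.75 = $6,678.50
Check: goods available $16,629.15 = COGS $9,950.65 + ending $6,678.50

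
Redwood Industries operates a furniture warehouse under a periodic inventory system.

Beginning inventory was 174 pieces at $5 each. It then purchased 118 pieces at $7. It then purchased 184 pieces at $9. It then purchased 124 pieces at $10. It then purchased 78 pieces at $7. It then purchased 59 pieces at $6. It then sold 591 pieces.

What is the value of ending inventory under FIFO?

Sale 1 (591) [FIFO — oldest first]: 174 @ $5 + 118 @ $7 + 184 @ $9 + 115 @ $10 = $4,502
Ending inventory: 9 @ $10 + 78 @ $7 + 59 @ $6 = $990

Ending inventory = $990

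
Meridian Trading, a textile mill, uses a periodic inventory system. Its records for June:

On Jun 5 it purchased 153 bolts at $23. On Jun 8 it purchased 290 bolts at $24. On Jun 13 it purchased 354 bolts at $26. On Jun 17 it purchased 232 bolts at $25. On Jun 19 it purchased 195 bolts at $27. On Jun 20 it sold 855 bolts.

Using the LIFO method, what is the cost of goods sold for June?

Jun 20, 855 sold [LIFO — newest first]: 195 @ $27 + 232 @ $25 + 354 @ $26 + 74 @ $24 = $22,045
Ending inventory: 153 @ $23 + 216 @ $24 = $8,703
Check: goods available $30,748 = COGS $22,045 + ending $8,703

COGS = $22,045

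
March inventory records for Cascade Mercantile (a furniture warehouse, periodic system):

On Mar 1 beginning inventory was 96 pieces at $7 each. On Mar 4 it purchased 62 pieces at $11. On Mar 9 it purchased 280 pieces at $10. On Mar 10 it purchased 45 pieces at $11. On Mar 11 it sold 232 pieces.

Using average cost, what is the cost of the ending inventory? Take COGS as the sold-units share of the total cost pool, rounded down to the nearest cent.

Mar 11, sell 232: 232/483 × $4,649.00 → $2,233.06
Ending inventory (cost pool remaining) = $2,415.94

Ending inventory = $2,415.94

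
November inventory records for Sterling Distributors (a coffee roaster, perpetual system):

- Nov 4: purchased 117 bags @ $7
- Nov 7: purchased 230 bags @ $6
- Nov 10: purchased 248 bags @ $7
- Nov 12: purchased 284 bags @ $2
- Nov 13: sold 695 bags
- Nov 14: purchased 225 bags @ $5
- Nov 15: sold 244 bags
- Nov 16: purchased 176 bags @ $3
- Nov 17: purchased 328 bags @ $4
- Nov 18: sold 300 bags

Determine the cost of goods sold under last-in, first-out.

Nov 13, 695 sold [LIFO — newest first]: 284 @ $2 + 248 @ $7 + 163 @ $6 = $3,282
Nov 15, 244 sold [LIFO — newest first]: 225 @ $5 + 19 @ $6 = $1,239
Nov 18, 300 sold [LIFO — newest first]: 300 @ $4 = $1,200
Total COGS = $3,282 + $1,239 + $1,200 = $5,721
Ending inventory: 117 @ $7 + 48 @ $6 + 176 @ $3 + 28 @ $4 = $1,747
Check: goods available $7,468 = COGS $5,721 + ending $1,747

COGS = $5,721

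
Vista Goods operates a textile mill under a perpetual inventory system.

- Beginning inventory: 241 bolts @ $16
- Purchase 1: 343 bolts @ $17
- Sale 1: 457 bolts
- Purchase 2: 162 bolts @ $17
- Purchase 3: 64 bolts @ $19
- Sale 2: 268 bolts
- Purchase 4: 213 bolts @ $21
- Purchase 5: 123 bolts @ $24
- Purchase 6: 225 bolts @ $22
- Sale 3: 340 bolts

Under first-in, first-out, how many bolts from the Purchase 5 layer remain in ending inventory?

Sale 1 (457) [FIFO — oldest first]: 241 @ $16 + 216 @ $17 = $7,528
Sale 2 (268) [FIFO — oldest first]: 127 @ $17 + 141 @ $17 = $4,556
Sale 3 (340) [FIFO — oldest first]: 21 @ $17 + 64 @ $19 + 213 @ $21 + 42 @ $24 = $7,054
Total COGS = $7,528 + $4,556 + $7,054 = $19,138
Ending inventory: 81 @ $24 + 225 @ $22 = $6,894

81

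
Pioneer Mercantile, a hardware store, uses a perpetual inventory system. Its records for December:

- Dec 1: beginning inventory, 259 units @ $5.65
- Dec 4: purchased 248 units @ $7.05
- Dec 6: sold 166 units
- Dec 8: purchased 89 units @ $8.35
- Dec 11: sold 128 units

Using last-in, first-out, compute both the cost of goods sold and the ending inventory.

COGS = $2,188.40; ending inventory = $1,766.50

Dec 6, 166 sold [LIFO — newest first]: 166 @ $7.05 = $1,170.30
Dec 11, 128 sold [LIFO — newest first]: 89 @ $8.35 + 39 @ $7.05 = $1,018.10
Total COGS = $1,170.30 + $1,018.10 = $2,188.40
Ending inventory: 259 @ $5.65 + 43 @ $7.05 = $1,766.50
Check: goods available $3,954.90 = COGS $2,188.40 + ending $1,766.50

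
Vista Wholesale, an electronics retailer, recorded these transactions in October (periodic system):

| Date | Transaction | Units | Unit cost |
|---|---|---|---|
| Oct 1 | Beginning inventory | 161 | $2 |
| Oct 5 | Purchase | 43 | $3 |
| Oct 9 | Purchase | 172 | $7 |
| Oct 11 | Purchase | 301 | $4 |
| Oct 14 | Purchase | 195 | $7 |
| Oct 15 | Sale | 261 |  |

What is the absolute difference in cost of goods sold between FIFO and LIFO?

FIFO COGS: 161 @ $2 + 43 @ $3 + 57 @ $7 = $850
LIFO COGS: 195 @ $7 + 66 @ $4 = $1,629
Difference = |$850 − $1,629| = $779

$779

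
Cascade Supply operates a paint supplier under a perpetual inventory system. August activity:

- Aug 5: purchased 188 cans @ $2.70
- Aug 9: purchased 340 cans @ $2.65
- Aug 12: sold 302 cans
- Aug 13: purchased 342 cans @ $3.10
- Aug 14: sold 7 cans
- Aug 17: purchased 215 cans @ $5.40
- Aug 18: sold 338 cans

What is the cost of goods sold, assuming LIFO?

Aug 12, 302 sold [LIFO — newest first]: 302 @ $2.65 = $800.30
Aug 14, 7 sold [LIFO — newest first]: 7 @ $3.10 = $21.70
Aug 18, 338 sold [LIFO — newest first]: 215 @ $5.40 + 123 @ $3.10 = $1,542.30
Total COGS = $800.30 + $21.70 + $1,542.30 = $2,364.30
Ending inventory: 188 @ $2.70 + 38 @ $2.65 + 212 @ $3.10 = $1,265.50

COGS = $2,364.30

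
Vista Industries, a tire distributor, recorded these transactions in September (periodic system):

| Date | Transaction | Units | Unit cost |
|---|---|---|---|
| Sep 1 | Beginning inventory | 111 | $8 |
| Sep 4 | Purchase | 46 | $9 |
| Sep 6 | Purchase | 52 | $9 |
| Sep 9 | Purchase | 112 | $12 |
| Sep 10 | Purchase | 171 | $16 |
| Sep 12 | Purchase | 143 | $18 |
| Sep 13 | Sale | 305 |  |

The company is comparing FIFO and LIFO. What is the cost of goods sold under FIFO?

FIFO COGS: 111 @ $8 + 46 @ $9 + 52 @ $9 + 96 @ $12 = $2,922
LIFO COGS: 143 @ $18 + 162 @ $16 = $5,166

COGS = $2,922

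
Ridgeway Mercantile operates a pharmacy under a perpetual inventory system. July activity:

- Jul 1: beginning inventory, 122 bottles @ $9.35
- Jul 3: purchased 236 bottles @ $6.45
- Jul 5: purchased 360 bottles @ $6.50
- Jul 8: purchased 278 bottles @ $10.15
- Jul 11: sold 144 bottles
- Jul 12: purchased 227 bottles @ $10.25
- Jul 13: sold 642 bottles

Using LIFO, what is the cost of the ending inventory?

Jul 11, 144 sold [LIFO — newest first]: 144 @ $10.15 = $1,461.60
Jul 13, 642 sold [LIFO — newest first]: 227 @ $10.25 + 134 @ $10.15 + 281 @ $6.50 = $5,513.35
Total COGS = $1,461.60 + $5,513.35 = $6,974.95
Ending inventory: 122 @ $9.35 + 236 @ $6.45 + 79 @ $6.50 = $3,176.40

Ending inventory = $3,176.40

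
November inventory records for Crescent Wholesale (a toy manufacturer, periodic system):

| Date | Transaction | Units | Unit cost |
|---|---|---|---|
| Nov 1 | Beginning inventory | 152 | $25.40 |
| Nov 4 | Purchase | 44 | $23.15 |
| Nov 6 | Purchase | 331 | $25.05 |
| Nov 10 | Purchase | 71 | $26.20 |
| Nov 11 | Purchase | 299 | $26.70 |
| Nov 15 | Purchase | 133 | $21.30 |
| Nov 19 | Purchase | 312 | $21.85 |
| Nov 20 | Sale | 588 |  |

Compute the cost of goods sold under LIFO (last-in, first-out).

COGS = $13,468.20

Nov 20, 588 sold [LIFO — newest first]: 312 @ $21.85 + 133 @ $21.30 + 143 @ $26.70 = $13,468.20
Ending inventory: 152 @ $25.40 + 44 @ $23.15 + 331 @ $25.05 + 71 @ $26.20 + 156 @ $26.70 = $19,196.35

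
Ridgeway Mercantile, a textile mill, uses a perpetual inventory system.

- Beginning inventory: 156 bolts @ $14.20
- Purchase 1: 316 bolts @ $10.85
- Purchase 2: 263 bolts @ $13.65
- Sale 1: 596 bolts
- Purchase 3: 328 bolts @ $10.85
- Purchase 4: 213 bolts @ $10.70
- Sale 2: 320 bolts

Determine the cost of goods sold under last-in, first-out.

Sale 1 (596) [LIFO — newest first]: 263 @ $13.65 + 316 @ $10.85 + 17 @ $14.20 = $7,259.95
Sale 2 (320) [LIFO — newest first]: 213 @ $10.70 + 107 @ $10.85 = $3,440.05
Total COGS = $7,259.95 + $3,440.05 = $10,700.00
Ending inventory: 139 @ $14.20 + 221 @ $10.85 = $4,371.65
Check: goods available $15,071.65 = COGS $10,700.00 + ending $4,371.65

COGS = $10,700.00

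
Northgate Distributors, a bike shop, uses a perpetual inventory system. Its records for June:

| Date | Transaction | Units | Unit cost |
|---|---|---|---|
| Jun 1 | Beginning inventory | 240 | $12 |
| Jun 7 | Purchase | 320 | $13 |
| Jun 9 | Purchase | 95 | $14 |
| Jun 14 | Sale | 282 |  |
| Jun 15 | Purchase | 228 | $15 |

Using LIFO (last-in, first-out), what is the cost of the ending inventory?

Ending inventory = $8,029

Jun 14, 282 sold [LIFO — newest first]: 95 @ $14 + 187 @ $13 = $3,761
Ending inventory: 240 @ $12 + 133 @ $13 + 228 @ $15 = $8,029
Check: goods available $11,790 = COGS $3,761 + ending $8,029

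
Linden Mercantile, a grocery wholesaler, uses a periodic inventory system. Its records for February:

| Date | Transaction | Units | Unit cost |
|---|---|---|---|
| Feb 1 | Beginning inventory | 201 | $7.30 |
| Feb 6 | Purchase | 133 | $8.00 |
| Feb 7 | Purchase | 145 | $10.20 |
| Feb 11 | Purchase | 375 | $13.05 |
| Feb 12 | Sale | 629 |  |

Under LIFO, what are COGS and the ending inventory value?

Feb 12, 629 sold [LIFO — newest first]: 375 @ $13.05 + 145 @ $10.20 + 109 @ $8.00 = $7,244.75
Ending inventory: 201 @ $7.30 + 24 @ $8.00 = $1,659.30

COGS = $7,244.75; ending inventory = $1,659.30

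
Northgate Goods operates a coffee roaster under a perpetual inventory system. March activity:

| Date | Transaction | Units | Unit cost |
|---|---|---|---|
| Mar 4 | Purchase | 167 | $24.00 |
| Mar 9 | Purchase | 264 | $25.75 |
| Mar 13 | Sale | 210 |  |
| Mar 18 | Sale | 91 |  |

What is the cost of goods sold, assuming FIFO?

COGS = $7,458.50

Mar 13, 210 sold [FIFO — oldest first]: 167 @ $24.00 + 43 @ $25.75 = $5,115.25
Mar 18, 91 sold [FIFO — oldest first]: 91 @ $25.75 = $2,343.25
Total COGS = $5,115.25 + $2,343.25 = $7,458.50
Ending inventory: 130 @ $25.75 = $3,347.50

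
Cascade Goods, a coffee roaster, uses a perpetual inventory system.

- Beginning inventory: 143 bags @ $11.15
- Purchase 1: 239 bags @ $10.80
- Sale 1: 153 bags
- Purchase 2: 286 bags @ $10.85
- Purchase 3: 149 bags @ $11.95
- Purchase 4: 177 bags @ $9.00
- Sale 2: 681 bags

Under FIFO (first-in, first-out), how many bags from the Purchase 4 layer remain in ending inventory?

Sale 1 (153) [FIFO — oldest first]: 143 @ $11.15 + 10 @ $10.80 = $1,702.45
Sale 2 (681) [FIFO — oldest first]: 229 @ $10.80 + 286 @ $10.85 + 149 @ $11.95 + 17 @ $9.00 = $7,509.85
Total COGS = $1,702.45 + $7,509.85 = $9,212.30
Ending inventory: 160 @ $9.00 = $1,440.00

160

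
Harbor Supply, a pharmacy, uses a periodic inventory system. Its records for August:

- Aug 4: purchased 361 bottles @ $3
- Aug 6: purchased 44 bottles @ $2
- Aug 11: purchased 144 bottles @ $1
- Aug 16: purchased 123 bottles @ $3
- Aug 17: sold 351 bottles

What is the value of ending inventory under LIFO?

Aug 17, 351 sold [LIFO — newest first]: 123 @ $3 + 144 @ $1 + 44 @ $2 + 40 @ $3 = $721
Ending inventory: 321 @ $3 = $963

Ending inventory = $963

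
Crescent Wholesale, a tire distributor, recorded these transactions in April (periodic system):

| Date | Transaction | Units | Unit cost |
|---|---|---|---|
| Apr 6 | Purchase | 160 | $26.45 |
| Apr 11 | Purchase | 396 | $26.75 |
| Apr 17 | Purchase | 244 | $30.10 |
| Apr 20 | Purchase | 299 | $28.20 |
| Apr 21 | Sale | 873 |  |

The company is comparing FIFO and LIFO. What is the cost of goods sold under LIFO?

COGS = $24,603.70

FIFO COGS: 160 @ $26.45 + 396 @ $26.75 + 244 @ $30.10 + 73 @ $28.20 = $24,228.00
LIFO COGS: 299 @ $28.20 + 244 @ $30.10 + 330 @ $26.75 = $24,603.70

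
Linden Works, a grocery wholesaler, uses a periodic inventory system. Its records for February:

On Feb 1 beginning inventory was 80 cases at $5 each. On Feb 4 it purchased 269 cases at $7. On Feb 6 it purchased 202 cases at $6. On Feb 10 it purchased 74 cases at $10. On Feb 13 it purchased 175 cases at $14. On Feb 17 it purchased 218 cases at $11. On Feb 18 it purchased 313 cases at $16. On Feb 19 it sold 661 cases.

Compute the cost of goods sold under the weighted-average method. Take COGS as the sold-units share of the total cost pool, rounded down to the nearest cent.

Feb 19, sell 661: 661/1331 × $14,091.00 → $6,997.85
Ending inventory (cost pool remaining) = $7,093.15

COGS = $6,997.85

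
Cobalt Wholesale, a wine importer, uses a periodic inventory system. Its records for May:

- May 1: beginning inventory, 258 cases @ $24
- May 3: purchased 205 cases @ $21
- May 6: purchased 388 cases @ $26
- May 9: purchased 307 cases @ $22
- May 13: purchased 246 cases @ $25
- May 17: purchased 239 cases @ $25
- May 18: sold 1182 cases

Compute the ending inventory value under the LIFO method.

Ending inventory = $10,455

May 18, 1182 sold [LIFO — newest first]: 239 @ $25 + 246 @ $25 + 307 @ $22 + 388 @ $26 + 2 @ $21 = $29,009
Ending inventory: 258 @ $24 + 203 @ $21 = $10,455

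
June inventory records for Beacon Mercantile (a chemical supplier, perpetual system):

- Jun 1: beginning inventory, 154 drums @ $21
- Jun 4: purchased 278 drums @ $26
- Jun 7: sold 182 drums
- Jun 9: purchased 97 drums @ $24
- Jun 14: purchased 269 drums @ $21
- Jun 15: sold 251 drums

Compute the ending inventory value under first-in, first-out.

Ending inventory = $7,953

Jun 7, 182 sold [FIFO — oldest first]: 154 @ $21 + 28 @ $26 = $3,962
Jun 15, 251 sold [FIFO — oldest first]: 250 @ $26 + 1 @ $24 = $6,524
Total COGS = $3,962 + $6,524 = $10,486
Ending inventory: 96 @ $24 + 269 @ $21 = $7,953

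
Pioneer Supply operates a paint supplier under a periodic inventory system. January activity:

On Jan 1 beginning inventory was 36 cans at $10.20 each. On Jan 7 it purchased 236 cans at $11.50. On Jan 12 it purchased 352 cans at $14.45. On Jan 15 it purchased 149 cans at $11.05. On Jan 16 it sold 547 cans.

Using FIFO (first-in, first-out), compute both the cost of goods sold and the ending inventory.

COGS = $7,054.95; ending inventory = $2,759.10

Jan 16, 547 sold [FIFO — oldest first]: 36 @ $10.20 + 236 @ $11.50 + 275 @ $14.45 = $7,054.95
Ending inventory: 77 @ $14.45 + 149 @ $11.05 = $2,759.10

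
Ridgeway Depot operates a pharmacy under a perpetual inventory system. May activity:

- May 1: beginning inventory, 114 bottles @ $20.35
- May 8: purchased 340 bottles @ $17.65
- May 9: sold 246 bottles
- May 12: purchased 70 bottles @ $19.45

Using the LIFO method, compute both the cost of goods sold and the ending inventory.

May 9, 246 sold [LIFO — newest first]: 246 @ $17.65 = $4,341.90
Ending inventory: 114 @ $20.35 + 94 @ $17.65 + 70 @ $19.45 = $5,340.50

COGS = $4,341.90; ending inventory = $5,340.50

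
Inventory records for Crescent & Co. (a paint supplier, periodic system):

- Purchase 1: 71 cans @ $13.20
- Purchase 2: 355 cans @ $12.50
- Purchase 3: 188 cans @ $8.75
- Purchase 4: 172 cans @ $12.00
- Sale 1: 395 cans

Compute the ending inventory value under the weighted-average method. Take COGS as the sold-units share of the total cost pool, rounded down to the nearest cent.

Sale 1, sell 395: 395/786 × $9,083.70 → $4,564.96
Ending inventory (cost pool remaining) = $4,518.74

Ending inventory = $4,518.74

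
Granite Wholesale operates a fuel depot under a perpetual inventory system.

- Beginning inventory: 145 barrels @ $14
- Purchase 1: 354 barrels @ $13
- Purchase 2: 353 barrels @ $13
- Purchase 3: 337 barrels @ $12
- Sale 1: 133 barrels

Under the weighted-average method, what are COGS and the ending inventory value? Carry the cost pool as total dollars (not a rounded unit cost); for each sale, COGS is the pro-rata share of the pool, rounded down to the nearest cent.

After Beginning: 145 on hand, pool $2,030.00 (≈ $14.0000 each)
After Purchase 1: 499 on hand, pool $6,632.00 (≈ $13.2906 each)
After Purchase 2: 852 on hand, pool $11,221.00 (≈ $13.1702 each)
After Purchase 3: 1189 on hand, pool $15,265.00 (≈ $12.8385 each)
Sale 1, sell 133: 133/1189 × $15,265.00 → $1,707.52
Ending inventory (cost pool remaining) = $13,557.48

COGS = $1,707.52; ending inventory = $13,557.48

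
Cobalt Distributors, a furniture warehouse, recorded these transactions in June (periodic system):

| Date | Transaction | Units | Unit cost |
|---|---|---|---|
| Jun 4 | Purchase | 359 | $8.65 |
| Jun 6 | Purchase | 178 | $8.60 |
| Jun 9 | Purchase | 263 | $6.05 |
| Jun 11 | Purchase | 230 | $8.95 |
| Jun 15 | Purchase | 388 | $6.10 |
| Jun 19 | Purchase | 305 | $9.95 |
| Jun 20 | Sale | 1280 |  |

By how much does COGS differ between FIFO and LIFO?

$48.80

FIFO COGS: 359 @ $8.65 + 178 @ $8.60 + 263 @ $6.05 + 230 @ $8.95 + 250 @ $6.10 = $9,810.80
LIFO COGS: 305 @ $9.95 + 388 @ $6.10 + 230 @ $8.95 + 263 @ $6.05 + 94 @ $8.60 = $9,859.60
Difference = |$9,810.80 − $9,859.60| = $48.80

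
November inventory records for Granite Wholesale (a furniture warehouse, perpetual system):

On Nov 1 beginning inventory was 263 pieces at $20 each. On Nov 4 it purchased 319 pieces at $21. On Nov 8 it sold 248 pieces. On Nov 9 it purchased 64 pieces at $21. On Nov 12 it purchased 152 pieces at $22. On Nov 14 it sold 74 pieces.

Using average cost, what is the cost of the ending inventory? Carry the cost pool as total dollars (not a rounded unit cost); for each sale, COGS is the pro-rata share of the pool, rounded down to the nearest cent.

After Nov 1: 263 on hand, pool $5,260.00 (≈ $20.0000 each)
After Nov 4: 582 on hand, pool $11,959.00 (≈ $20.5481 each)
Nov 8, sell 248: 248/582 × $11,959.00 → $5,095.93
After Nov 9: 398 on hand, pool $8,207.07 (≈ $20.6208 each)
After Nov 12: 550 on hand, pool $11,551.07 (≈ $21.0019 each)
Nov 14, sell 74: 74/550 × $11,551.07 → $1,554.14
Total COGS = $5,095.93 + $1,554.14 = $6,650.07
Ending inventory (cost pool remaining) = $9,996.93
Check: goods available $16,647.00 = COGS $6,650.07 + ending $9,996.93

Ending inventory = $9,996.93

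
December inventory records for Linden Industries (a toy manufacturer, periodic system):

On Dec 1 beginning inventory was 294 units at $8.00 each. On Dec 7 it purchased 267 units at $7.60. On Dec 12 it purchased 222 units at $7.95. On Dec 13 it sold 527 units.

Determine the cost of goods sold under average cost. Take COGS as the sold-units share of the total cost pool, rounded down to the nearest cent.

Dec 13, sell 527: 527/783 × $6,146.10 → $4,136.64
Ending inventory (cost pool remaining) = $2,009.46

COGS = $4,136.64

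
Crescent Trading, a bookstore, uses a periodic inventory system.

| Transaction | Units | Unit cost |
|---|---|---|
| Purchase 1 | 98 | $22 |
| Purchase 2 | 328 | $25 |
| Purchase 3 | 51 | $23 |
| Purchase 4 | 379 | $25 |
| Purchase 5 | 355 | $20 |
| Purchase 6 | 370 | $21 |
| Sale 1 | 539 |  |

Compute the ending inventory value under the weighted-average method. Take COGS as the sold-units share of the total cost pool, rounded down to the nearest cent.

Sale 1, sell 539: 539/1581 × $35,874.00 → $12,230.28
Ending inventory (cost pool remaining) = $23,643.72

Ending inventory = $23,643.72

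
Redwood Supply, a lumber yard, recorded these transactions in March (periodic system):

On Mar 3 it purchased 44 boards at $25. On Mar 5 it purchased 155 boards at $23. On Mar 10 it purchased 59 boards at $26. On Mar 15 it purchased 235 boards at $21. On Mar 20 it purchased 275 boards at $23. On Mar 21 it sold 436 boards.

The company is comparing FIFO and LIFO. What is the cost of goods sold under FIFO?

COGS = $9,937

FIFO COGS: 44 @ $25 + 155 @ $23 + 59 @ $26 + 178 @ $21 = $9,937
LIFO COGS: 275 @ $23 + 161 @ $21 = $9,706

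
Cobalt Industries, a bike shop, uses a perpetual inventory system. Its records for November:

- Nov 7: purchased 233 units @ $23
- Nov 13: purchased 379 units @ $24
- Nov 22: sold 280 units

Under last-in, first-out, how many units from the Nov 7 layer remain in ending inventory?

Nov 22, 280 sold [LIFO — newest first]: 280 @ $24 = $6,720
Ending inventory: 233 @ $23 + 99 @ $24 = $7,735

233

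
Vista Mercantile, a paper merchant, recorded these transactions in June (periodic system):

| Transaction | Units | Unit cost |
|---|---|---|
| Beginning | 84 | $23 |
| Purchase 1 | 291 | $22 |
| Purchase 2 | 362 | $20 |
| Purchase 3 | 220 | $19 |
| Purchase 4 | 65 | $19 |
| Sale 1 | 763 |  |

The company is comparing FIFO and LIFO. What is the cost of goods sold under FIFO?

COGS = $16,068

FIFO COGS: 84 @ $23 + 291 @ $22 + 362 @ $20 + 26 @ $19 = $16,068
LIFO COGS: 65 @ $19 + 220 @ $19 + 362 @ $20 + 116 @ $22 = $15,207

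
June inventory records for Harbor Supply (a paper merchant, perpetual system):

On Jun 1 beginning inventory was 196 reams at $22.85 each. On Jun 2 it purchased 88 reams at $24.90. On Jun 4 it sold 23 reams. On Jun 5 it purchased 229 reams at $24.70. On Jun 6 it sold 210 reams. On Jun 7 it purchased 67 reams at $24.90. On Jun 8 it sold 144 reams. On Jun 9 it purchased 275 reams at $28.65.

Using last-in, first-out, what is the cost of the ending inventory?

Ending inventory = $12,531.65

Jun 4, 23 sold [LIFO — newest first]: 23 @ $24.90 = $572.70
Jun 6, 210 sold [LIFO — newest first]: 210 @ $24.70 = $5,187.00
Jun 8, 144 sold [LIFO — newest first]: 67 @ $24.90 + 19 @ $24.70 + 58 @ $24.90 = $3,581.80
Total COGS = $572.70 + $5,187.00 + $3,581.80 = $9,341.50
Ending inventory: 196 @ $22.85 + 7 @ $24.90 + 275 @ $28.65 = $12,531.65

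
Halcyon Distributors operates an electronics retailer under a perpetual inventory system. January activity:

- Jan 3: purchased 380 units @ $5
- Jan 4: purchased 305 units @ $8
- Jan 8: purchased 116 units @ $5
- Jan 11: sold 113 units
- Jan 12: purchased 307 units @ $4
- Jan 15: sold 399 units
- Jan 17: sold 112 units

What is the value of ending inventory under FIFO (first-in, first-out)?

Ending inventory = $2,296

Jan 11, 113 sold [FIFO — oldest first]: 113 @ $5 = $565
Jan 15, 399 sold [FIFO — oldest first]: 267 @ $5 + 132 @ $8 = $2,391
Jan 17, 112 sold [FIFO — oldest first]: 112 @ $8 = $896
Total COGS = $565 + $2,391 + $896 = $3,852
Ending inventory: 61 @ $8 + 116 @ $5 + 307 @ $4 = $2,296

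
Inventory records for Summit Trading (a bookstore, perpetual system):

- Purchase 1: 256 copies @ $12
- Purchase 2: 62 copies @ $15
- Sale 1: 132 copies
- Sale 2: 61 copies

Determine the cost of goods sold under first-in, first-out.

Sale 1 (132) [FIFO — oldest first]: 132 @ $12 = $1,584
Sale 2 (61) [FIFO — oldest first]: 61 @ $12 = $732
Total COGS = $1,584 + $732 = $2,316
Ending inventory: 63 @ $12 + 62 @ $15 = $1,686

COGS = $2,316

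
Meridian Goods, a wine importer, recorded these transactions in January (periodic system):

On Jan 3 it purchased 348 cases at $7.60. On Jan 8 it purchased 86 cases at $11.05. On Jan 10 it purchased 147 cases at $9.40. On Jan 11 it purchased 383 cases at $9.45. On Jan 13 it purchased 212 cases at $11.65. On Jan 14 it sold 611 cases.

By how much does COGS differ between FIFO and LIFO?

$979.15

FIFO COGS: 348 @ $7.60 + 86 @ $11.05 + 147 @ $9.40 + 30 @ $9.45 = $5,260.40
LIFO COGS: 212 @ $11.65 + 383 @ $9.45 + 16 @ $9.40 = $6,239.55
Difference = |$5,260.40 − $6,239.55| = $979.15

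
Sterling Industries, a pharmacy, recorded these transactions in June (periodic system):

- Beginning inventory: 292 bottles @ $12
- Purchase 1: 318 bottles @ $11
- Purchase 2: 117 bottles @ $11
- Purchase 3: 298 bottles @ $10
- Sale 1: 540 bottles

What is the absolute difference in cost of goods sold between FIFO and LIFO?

FIFO COGS: 292 @ $12 + 248 @ $11 = $6,232
LIFO COGS: 298 @ $10 + 117 @ $11 + 125 @ $11 = $5,642
Difference = |$6,232 − $5,642| = $590

$590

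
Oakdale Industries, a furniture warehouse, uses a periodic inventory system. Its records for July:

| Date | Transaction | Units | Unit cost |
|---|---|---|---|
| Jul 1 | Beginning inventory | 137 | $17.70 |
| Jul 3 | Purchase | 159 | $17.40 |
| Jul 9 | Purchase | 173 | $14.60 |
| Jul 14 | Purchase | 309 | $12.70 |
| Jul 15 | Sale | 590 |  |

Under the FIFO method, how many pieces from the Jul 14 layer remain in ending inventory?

188

Jul 15, 590 sold [FIFO — oldest first]: 137 @ $17.70 + 159 @ $17.40 + 173 @ $14.60 + 121 @ $12.70 = $9,254.00
Ending inventory: 188 @ $12.70 = $2,387.60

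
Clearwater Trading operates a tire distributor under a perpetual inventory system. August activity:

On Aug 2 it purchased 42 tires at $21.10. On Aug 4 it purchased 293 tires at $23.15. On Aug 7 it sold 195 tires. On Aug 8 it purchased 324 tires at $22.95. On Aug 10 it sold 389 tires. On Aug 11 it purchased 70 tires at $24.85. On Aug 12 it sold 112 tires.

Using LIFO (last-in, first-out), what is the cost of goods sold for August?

COGS = $16,148.15

Aug 7, 195 sold [LIFO — newest first]: 195 @ $23.15 = $4,514.25
Aug 10, 389 sold [LIFO — newest first]: 324 @ $22.95 + 65 @ $23.15 = $8,940.55
Aug 12, 112 sold [LIFO — newest first]: 70 @ $24.85 + 33 @ $23.15 + 9 @ $21.10 = $2,693.35
Total COGS = $4,514.25 + $8,940.55 + $2,693.35 = $16,148.15
Ending inventory: 33 @ $21.10 = $696.30
Check: goods available $16,844.45 = COGS $16,148.15 + ending $696.30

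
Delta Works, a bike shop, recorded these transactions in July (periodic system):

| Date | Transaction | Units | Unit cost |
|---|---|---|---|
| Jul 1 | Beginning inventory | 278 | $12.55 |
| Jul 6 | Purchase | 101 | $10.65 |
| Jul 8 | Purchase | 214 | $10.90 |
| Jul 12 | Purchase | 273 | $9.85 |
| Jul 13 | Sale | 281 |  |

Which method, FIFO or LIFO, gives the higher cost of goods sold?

FIFO

FIFO COGS: 278 @ $12.55 + 3 @ $10.65 = $3,520.85
LIFO COGS: 273 @ $9.85 + 8 @ $10.90 = $2,776.25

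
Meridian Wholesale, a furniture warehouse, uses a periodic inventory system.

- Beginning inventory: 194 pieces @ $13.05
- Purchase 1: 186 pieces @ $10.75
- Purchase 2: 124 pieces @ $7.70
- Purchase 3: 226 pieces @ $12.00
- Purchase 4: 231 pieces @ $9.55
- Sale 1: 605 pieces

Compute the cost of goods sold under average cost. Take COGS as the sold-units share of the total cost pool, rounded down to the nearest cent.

Sale 1, sell 605: 605/961 × $10,404.05 → $6,549.89
Ending inventory (cost pool remaining) = $3,854.16

COGS = $6,549.89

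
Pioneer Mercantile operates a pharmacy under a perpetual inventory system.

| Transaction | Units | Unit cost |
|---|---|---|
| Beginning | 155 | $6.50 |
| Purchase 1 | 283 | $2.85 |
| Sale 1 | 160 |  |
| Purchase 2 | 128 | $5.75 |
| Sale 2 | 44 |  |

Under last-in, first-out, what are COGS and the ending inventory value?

COGS = $709.00; ending inventory = $1,841.05

Sale 1 (160) [LIFO — newest first]: 160 @ $2.85 = $456.00
Sale 2 (44) [LIFO — newest first]: 44 @ $5.75 = $253.00
Total COGS = $456.00 + $253.00 = $709.00
Ending inventory: 155 @ $6.50 + 123 @ $2.85 + 84 @ $5.75 = $1,841.05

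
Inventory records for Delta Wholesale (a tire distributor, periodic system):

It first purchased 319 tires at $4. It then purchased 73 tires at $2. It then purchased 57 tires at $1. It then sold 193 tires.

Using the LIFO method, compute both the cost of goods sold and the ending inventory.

Sale 1 (193) [LIFO — newest first]: 57 @ $1 + 73 @ $2 + 63 @ $4 = $455
Ending inventory: 256 @ $4 = $1,024
Check: goods available $1,479 = COGS $455 + ending $1,024

COGS = $455; ending inventory = $1,024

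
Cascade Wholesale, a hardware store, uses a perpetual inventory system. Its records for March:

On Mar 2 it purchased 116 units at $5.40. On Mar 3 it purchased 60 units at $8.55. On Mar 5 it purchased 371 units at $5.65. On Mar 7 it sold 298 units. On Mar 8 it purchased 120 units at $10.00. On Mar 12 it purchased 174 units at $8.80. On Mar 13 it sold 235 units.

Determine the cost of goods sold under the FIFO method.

COGS = $3,156.45

Mar 7, 298 sold [FIFO — oldest first]: 116 @ $5.40 + 60 @ $8.55 + 122 @ $5.65 = $1,828.70
Mar 13, 235 sold [FIFO — oldest first]: 235 @ $5.65 = $1,327.75
Total COGS = $1,828.70 + $1,327.75 = $3,156.45
Ending inventory: 14 @ $5.65 + 120 @ $10.00 + 174 @ $8.80 = $2,810.30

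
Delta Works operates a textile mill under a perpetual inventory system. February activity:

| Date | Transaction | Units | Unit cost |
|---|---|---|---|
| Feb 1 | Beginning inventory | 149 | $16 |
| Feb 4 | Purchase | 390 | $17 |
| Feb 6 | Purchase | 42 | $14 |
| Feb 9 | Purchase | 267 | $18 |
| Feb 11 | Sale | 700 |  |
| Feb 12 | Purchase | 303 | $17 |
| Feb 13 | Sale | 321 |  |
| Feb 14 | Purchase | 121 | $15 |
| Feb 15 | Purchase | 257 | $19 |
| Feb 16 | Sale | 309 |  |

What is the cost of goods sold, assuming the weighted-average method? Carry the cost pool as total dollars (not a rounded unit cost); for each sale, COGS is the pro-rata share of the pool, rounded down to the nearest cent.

After Feb 1: 149 on hand, pool $2,384.00 (≈ $16.0000 each)
After Feb 4: 539 on hand, pool $9,014.00 (≈ $16.7236 each)
After Feb 6: 581 on hand, pool $9,602.00 (≈ $16.5267 each)
After Feb 9: 848 on hand, pool $14,408.00 (≈ $16.9906 each)
Feb 11, sell 700: 700/848 × $14,408.00 → $11,893.39
After Feb 12: 451 on hand, pool $7,665.61 (≈ $16.9969 each)
Feb 13, sell 321: 321/451 × $7,665.61 → $5,456.01
After Feb 14: 251 on hand, pool $4,024.60 (≈ $16.0343 each)
After Feb 15: 508 on hand, pool $8,907.60 (≈ $17.5346 each)
Feb 16, sell 309: 309/508 × $8,907.60 → $5,418.20
Total COGS = $11,893.39 + $5,456.01 + $5,418.20 = $22,767.60
Ending inventory (cost pool remaining) = $3,489.40

COGS = $22,767.60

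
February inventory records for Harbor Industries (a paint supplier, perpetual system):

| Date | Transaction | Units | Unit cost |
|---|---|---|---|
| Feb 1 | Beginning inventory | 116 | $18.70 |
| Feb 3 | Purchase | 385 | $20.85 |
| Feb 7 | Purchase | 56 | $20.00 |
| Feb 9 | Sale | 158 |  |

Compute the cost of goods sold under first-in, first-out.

COGS = $3,044.90

Feb 9, 158 sold [FIFO — oldest first]: 116 @ $18.70 + 42 @ $20.85 = $3,044.90
Ending inventory: 343 @ $20.85 + 56 @ $20.00 = $8,271.55
Check: goods available $11,316.45 = COGS $3,044.90 + ending $8,271.55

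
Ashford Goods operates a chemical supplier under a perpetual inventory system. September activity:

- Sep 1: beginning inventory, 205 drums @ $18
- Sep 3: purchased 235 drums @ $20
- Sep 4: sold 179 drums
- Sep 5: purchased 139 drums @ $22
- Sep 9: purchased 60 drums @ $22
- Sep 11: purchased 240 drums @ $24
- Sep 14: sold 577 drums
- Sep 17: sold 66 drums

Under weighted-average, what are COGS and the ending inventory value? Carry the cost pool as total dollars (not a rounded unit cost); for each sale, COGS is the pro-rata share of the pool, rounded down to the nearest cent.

After Sep 1: 205 on hand, pool $3,690.00 (≈ $18.0000 each)
After Sep 3: 440 on hand, pool $8,390.00 (≈ $19.0682 each)
Sep 4, sell 179: 179/440 × $8,390.00 → $3,413.20
After Sep 5: 400 on hand, pool $8,034.80 (≈ $20.0870 each)
After Sep 9: 460 on hand, pool $9,354.80 (≈ $20.3365 each)
After Sep 11: 700 on hand, pool $15,114.80 (≈ $21.5926 each)
Sep 14, sell 577: 577/700 × $15,114.80 → $12,458.91
Sep 17, sell 66: 66/123 × $2,655.89 → $1,425.11
Total COGS = $3,413.20 + $12,458.91 + $1,425.11 = $17,297.22
Ending inventory (cost pool remaining) = $1,230.78
Check: goods available $18,528.00 = COGS $17,297.22 + ending $1,230.78

COGS = $17,297.22; ending inventory = $1,230.78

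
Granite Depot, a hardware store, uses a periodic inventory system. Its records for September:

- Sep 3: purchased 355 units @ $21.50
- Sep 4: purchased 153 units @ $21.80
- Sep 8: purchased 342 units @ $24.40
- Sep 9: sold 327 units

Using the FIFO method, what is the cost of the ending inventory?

Ending inventory = $12,282.20

Sep 9, 327 sold [FIFO — oldest first]: 327 @ $21.50 = $7,030.50
Ending inventory: 28 @ $21.50 + 153 @ $21.80 + 342 @ $24.40 = $12,282.20
Check: goods available $19,312.70 = COGS $7,030.50 + ending $12,282.20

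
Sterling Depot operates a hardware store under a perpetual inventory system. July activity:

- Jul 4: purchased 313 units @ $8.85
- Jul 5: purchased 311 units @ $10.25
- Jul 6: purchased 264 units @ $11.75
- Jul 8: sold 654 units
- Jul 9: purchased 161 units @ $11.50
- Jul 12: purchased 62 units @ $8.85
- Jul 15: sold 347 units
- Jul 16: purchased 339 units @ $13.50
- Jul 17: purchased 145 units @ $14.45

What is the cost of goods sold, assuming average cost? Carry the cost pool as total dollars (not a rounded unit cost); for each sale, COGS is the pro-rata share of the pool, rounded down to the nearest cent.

After Jul 4: 313 on hand, pool $2,770.05 (≈ $8.8500 each)
After Jul 5: 624 on hand, pool $5,957.80 (≈ $9.5478 each)
After Jul 6: 888 on hand, pool $9,059.80 (≈ $10.2025 each)
Jul 8, sell 654: 654/888 × $9,059.80 → $6,672.42
After Jul 9: 395 on hand, pool $4,238.88 (≈ $10.7313 each)
After Jul 12: 457 on hand, pool $4,787.58 (≈ $10.4761 each)
Jul 15, sell 347: 347/457 × $4,787.58 → $3,635.20
After Jul 16: 449 on hand, pool $5,728.88 (≈ $12.7592 each)
After Jul 17: 594 on hand, pool $7,824.13 (≈ $13.1719 each)
Total COGS = $6,672.42 + $3,635.20 = $10,307.62
Ending inventory (cost pool remaining) = $7,824.13

COGS = $10,307.62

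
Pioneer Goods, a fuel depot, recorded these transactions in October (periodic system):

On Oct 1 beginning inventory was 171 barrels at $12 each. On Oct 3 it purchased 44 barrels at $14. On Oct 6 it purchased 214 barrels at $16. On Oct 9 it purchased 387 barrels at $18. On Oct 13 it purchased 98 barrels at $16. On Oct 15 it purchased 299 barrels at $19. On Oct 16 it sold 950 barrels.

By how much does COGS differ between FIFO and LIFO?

FIFO COGS: 171 @ $12 + 44 @ $14 + 214 @ $16 + 387 @ $18 + 98 @ $16 + 36 @ $19 = $15,310
LIFO COGS: 299 @ $19 + 98 @ $16 + 387 @ $18 + 166 @ $16 = $16,871
Difference = |$15,310 − $16,871| = $1,561

$1,561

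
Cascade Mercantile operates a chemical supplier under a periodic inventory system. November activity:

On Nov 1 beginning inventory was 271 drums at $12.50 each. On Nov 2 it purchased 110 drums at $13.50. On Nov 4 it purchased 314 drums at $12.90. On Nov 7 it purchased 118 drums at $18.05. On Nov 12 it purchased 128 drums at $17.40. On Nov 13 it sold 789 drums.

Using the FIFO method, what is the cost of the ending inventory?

Nov 13, 789 sold [FIFO — oldest first]: 271 @ $12.50 + 110 @ $13.50 + 314 @ $12.90 + 94 @ $18.05 = $10,619.80
Ending inventory: 24 @ $18.05 + 128 @ $17.40 = $2,660.40
Check: goods available $13,280.20 = COGS $10,619.80 + ending $2,660.40

Ending inventory = $2,660.40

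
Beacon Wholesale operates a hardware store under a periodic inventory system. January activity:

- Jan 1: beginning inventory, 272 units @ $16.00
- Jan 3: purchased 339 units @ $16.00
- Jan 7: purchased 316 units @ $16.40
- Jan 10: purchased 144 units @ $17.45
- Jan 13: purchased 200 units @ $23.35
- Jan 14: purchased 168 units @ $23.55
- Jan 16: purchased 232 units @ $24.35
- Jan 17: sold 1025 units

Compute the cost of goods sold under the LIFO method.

COGS = $21,396.80

Jan 17, 1025 sold [LIFO — newest first]: 232 @ $24.35 + 168 @ $23.55 + 200 @ $23.35 + 144 @ $17.45 + 281 @ $16.40 = $21,396.80
Ending inventory: 272 @ $16.00 + 339 @ $16.00 + 35 @ $16.40 = $10,350.00
Check: goods available $31,746.80 = COGS $21,396.80 + ending $10,350.00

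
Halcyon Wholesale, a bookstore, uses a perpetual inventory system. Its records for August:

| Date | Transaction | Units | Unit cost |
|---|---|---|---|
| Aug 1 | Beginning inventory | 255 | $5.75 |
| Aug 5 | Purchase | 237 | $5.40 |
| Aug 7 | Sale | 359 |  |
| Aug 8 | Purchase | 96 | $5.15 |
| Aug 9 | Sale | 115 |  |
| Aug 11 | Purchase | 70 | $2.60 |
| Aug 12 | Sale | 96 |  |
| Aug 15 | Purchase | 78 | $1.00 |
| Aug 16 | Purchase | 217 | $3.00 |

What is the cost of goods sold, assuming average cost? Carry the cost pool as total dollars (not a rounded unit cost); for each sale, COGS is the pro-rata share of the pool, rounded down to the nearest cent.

After Aug 1: 255 on hand, pool $1,466.25 (≈ $5.7500 each)
After Aug 5: 492 on hand, pool $2,746.05 (≈ $5.5814 each)
Aug 7, sell 359: 359/492 × $2,746.05 → $2,003.72
After Aug 8: 229 on hand, pool $1,236.73 (≈ $5.4006 each)
Aug 9, sell 115: 115/229 × $1,236.73 → $621.06
After Aug 11: 184 on hand, pool $797.67 (≈ $4.3352 each)
Aug 12, sell 96: 96/184 × $797.67 → $416.17
After Aug 15: 166 on hand, pool $459.50 (≈ $2.7681 each)
After Aug 16: 383 on hand, pool $1,110.50 (≈ $2.8995 each)
Total COGS = $2,003.72 + $621.06 + $416.17 = $3,040.95
Ending inventory (cost pool remaining) = $1,110.50

COGS = $3,040.95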